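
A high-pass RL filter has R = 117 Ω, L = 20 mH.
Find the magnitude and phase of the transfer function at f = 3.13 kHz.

Step 1 — Angular frequency: ω = 2π·3130 = 1.967e+04 rad/s.
Step 2 — Transfer function: H(jω) = jωL/(R + jωL).
Step 3 — Numerator jωL = j·393.3; denominator R + jωL = 117 + j393.3.
Step 4 — H = 0.9187 + j0.2733.
Step 5 — Magnitude: |H| = 0.9585 (-0.4 dB); phase: φ = 16.6°.

|H| = 0.9585 (-0.4 dB), φ = 16.6°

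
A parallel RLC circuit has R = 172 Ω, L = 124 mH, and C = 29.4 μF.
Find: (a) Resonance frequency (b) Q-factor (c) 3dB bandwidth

Step 1 — Resonance: ω₀ = 1/√(LC) = 1/√(0.124·2.94e-05) = 523.7 rad/s.
Step 2 — f₀ = ω₀/(2π) = 83.36 Hz.
Step 3 — Parallel Q: Q = R/(ω₀L) = 172/(523.7·0.124) = 2.648.
Step 4 — Bandwidth: Δω = ω₀/Q = 197.8 rad/s; BW = Δω/(2π) = 31.47 Hz.

(a) f₀ = 83.36 Hz  (b) Q = 2.648  (c) BW = 31.47 Hz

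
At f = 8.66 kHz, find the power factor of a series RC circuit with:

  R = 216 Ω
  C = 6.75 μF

Step 1 — Angular frequency: ω = 2π·f = 2π·8660 = 5.441e+04 rad/s.
Step 2 — Component impedances:
  R: Z = R = 216 Ω
  C: Z = 1/(jωC) = -j/(ω·C) = 0 - j2.723 Ω
Step 3 — Series combination: Z_total = R + C = 216 - j2.723 Ω = 216∠-0.7° Ω.
Step 4 — Power factor: PF = cos(φ) = Re(Z)/|Z| = 216/216.02 = 0.9999.
Step 5 — Type: Im(Z) = -2.723 ⇒ leading (phase φ = -0.7°).

PF = 0.9999 (leading, φ = -0.7°)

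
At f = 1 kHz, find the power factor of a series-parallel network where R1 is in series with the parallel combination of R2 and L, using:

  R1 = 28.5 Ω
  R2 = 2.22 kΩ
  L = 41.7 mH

Step 1 — Angular frequency: ω = 2π·f = 2π·1000 = 6283 rad/s.
Step 2 — Component impedances:
  R1: Z = R = 28.5 Ω
  R2: Z = R = 2220 Ω
  L: Z = jωL = j·6283·0.0417 = 0 + j262 Ω
Step 3 — Parallel branch: R2 || L = 1/(1/R2 + 1/L) = 30.5 + j258.4 Ω.
Step 4 — Series with R1: Z_total = R1 + (R2 || L) = 59 + j258.4 Ω = 265.1∠77.1° Ω.
Step 5 — Power factor: PF = cos(φ) = Re(Z)/|Z| = 59/265.1 = 0.2226.
Step 6 — Type: Im(Z) = 258.4 ⇒ lagging (phase φ = 77.1°).

PF = 0.2226 (lagging, φ = 77.1°)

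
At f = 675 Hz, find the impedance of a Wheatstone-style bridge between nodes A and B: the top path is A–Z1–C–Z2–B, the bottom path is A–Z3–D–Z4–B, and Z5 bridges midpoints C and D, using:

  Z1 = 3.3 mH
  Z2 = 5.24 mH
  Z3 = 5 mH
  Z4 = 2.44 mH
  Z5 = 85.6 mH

Step 1 — Angular frequency: ω = 2π·f = 2π·675 = 4241 rad/s.
Step 2 — Component impedances:
  Z1: Z = jωL = j·4241·0.0033 = 0 + j14 Ω
  Z2: Z = jωL = j·4241·0.00524 = 0 + j22.22 Ω
  Z3: Z = jωL = j·4241·0.005 = 0 + j21.21 Ω
  Z4: Z = jωL = j·4241·0.00244 = 0 + j10.35 Ω
  Z5: Z = jωL = j·4241·0.0856 = 0 + j363 Ω
Step 3 — Bridge requires nodal analysis (the Z5 bridge couples midpoints C and D, so the two paths cannot be reduced to a simple series/parallel combination). Setting node B to ground and injecting 1 A at node A, the 3-node admittance system at A, C, D solves to V_A = Z_AB = 0 + j16.8 Ω = 16.8∠90.0° Ω.

Z = 0 + j16.8 Ω = 16.8∠90.0° Ω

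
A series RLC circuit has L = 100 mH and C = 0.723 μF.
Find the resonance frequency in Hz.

Step 1 — Resonance condition Im(Z)=0 gives ω₀ = 1/√(LC).
Step 2 — ω₀ = 1/√(0.1·7.23e-07) = 3719 rad/s.
Step 3 — f₀ = ω₀/(2π) = 591.9 Hz.

f₀ = 591.9 Hz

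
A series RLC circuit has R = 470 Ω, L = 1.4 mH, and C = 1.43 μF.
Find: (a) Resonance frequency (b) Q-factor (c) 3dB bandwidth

Step 1 — Resonance: ω₀ = 1/√(LC) = 1/√(0.0014·1.43e-06) = 2.235e+04 rad/s.
Step 2 — f₀ = ω₀/(2π) = 3557 Hz.
Step 3 — Series Q: Q = ω₀L/R = 2.235e+04·0.0014/470 = 0.06657.
Step 4 — Bandwidth: Δω = ω₀/Q = 3.357e+05 rad/s; BW = Δω/(2π) = 5.343e+04 Hz.

(a) f₀ = 3557 Hz  (b) Q = 0.06657  (c) BW = 5.343e+04 Hz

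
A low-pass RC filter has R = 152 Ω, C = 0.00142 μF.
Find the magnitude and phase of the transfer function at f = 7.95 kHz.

Step 1 — Angular frequency: ω = 2π·7950 = 4.995e+04 rad/s.
Step 2 — Transfer function: H(jω) = 1/(1 + jωRC).
Step 3 — Denominator: 1 + jωRC = 1 + j·4.995e+04·152·1.42e-09 = 1 + j0.01078.
Step 4 — H = 0.9999 - j0.01078.
Step 5 — Magnitude: |H| = 0.9999 (-0.0 dB); phase: φ = -0.6°.

|H| = 0.9999 (-0.0 dB), φ = -0.6°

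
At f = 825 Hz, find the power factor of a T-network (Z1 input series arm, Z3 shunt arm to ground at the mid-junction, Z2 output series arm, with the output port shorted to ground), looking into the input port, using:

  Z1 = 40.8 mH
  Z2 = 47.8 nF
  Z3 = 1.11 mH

Step 1 — Angular frequency: ω = 2π·f = 2π·825 = 5184 rad/s.
Step 2 — Component impedances:
  Z1: Z = jωL = j·5184·0.0408 = 0 + j211.5 Ω
  Z2: Z = 1/(jωC) = -j/(ω·C) = 0 - j4036 Ω
  Z3: Z = jωL = j·5184·0.00111 = 0 + j5.754 Ω
Step 3 — With the output port shorted to ground, the output series arm Z2 runs from the junction to ground; the shunt arm Z3 also runs from the junction to ground. They appear in parallel: Z3 || Z2 = 0 + j5.762 Ω.
Step 4 — Series with input arm Z1: Z_in = Z1 + (Z3 || Z2) = 0 + j217.3 Ω = 217.3∠90.0° Ω.
Step 5 — Power factor: PF = cos(φ) = Re(Z)/|Z| = 0/217.3 = 0.
Step 6 — Type: Im(Z) = 217.3 ⇒ lagging (phase φ = 90.0°).

PF = 0 (lagging, φ = 90.0°)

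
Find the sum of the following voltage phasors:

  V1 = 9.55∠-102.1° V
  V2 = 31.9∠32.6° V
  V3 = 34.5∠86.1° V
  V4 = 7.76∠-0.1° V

Step 1 — Convert each phasor to rectangular form:
  V1 = 9.55·(cos(-102.1°) + j·sin(-102.1°)) = -2.002 - j9.338 V
  V2 = 31.9·(cos(32.6°) + j·sin(32.6°)) = 26.87 + j17.19 V
  V3 = 34.5·(cos(86.1°) + j·sin(86.1°)) = 2.347 + j34.42 V
  V4 = 7.76·(cos(-0.1°) + j·sin(-0.1°)) = 7.76 - j0.01354 V
Step 2 — Sum components: V_total = 34.98 + j42.26 V.
Step 3 — Convert to polar: |V_total| = 54.85 V, ∠V_total = 50.4°.

V_total = 54.85∠50.4° V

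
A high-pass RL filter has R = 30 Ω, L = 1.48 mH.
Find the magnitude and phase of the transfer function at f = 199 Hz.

Step 1 — Angular frequency: ω = 2π·199 = 1250 rad/s.
Step 2 — Transfer function: H(jω) = jωL/(R + jωL).
Step 3 — Numerator jωL = j·1.851; denominator R + jωL = 30 + j1.851.
Step 4 — H = 0.003791 + j0.06145.
Step 5 — Magnitude: |H| = 0.06157 (-24.2 dB); phase: φ = 86.5°.

|H| = 0.06157 (-24.2 dB), φ = 86.5°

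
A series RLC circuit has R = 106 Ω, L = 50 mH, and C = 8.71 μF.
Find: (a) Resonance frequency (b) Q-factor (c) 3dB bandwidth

Step 1 — Resonance: ω₀ = 1/√(LC) = 1/√(0.05·8.71e-06) = 1515 rad/s.
Step 2 — f₀ = ω₀/(2π) = 241.2 Hz.
Step 3 — Series Q: Q = ω₀L/R = 1515·0.05/106 = 0.7148.
Step 4 — Bandwidth: Δω = ω₀/Q = 2120 rad/s; BW = Δω/(2π) = 337.4 Hz.

(a) f₀ = 241.2 Hz  (b) Q = 0.7148  (c) BW = 337.4 Hz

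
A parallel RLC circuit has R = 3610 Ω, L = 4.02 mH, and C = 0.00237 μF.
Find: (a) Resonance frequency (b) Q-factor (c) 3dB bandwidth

Step 1 — Resonance: ω₀ = 1/√(LC) = 1/√(0.00402·2.37e-09) = 3.24e+05 rad/s.
Step 2 — f₀ = ω₀/(2π) = 5.156e+04 Hz.
Step 3 — Parallel Q: Q = R/(ω₀L) = 3610/(3.24e+05·0.00402) = 2.772.
Step 4 — Bandwidth: Δω = ω₀/Q = 1.169e+05 rad/s; BW = Δω/(2π) = 1.86e+04 Hz.

(a) f₀ = 5.156e+04 Hz  (b) Q = 2.772  (c) BW = 1.86e+04 Hz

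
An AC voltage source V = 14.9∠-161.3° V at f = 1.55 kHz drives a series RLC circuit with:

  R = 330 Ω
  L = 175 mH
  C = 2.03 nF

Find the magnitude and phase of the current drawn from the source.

Step 1 — Angular frequency: ω = 2π·f = 2π·1550 = 9739 rad/s.
Step 2 — Component impedances:
  R: Z = R = 330 Ω
  L: Z = jωL = j·9739·0.175 = 0 + j1704 Ω
  C: Z = 1/(jωC) = -j/(ω·C) = 0 - j5.058e+04 Ω
Step 3 — Series combination: Z_total = R + L + C = 330 - j4.888e+04 Ω = 4.888e+04∠-89.6° Ω.
Step 4 — Source phasor: V = 14.9∠-161.3° V = -14.11 - j4.777 V.
Step 5 — Ohm's law: I = V / Z_total = (-14.11 - j4.777) / (330 - j4.888e+04) = 9.578e-05 - j0.0002894 A.
Step 6 — Convert to polar: |I| = 0.0003048 A, ∠I = -71.7°.

I = 0.0003048∠-71.7° A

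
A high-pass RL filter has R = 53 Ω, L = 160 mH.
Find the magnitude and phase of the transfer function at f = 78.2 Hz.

Step 1 — Angular frequency: ω = 2π·78.2 = 491.3 rad/s.
Step 2 — Transfer function: H(jω) = jωL/(R + jωL).
Step 3 — Numerator jωL = j·78.62; denominator R + jωL = 53 + j78.62.
Step 4 — H = 0.6875 + j0.4635.
Step 5 — Magnitude: |H| = 0.8292 (-1.6 dB); phase: φ = 34.0°.

|H| = 0.8292 (-1.6 dB), φ = 34.0°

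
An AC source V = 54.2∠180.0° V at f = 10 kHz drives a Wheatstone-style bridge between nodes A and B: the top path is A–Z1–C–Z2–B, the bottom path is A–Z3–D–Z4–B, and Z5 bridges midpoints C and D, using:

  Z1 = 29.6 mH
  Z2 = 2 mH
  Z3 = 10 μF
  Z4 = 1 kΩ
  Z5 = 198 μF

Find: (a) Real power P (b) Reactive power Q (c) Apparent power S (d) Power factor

Step 1 — Angular frequency: ω = 2π·f = 2π·1e+04 = 6.283e+04 rad/s.
Step 2 — Component impedances:
  Z1: Z = jωL = j·6.283e+04·0.0296 = 0 + j1860 Ω
  Z2: Z = jωL = j·6.283e+04·0.002 = 0 + j125.7 Ω
  Z3: Z = 1/(jωC) = -j/(ω·C) = 0 - j1.592 Ω
  Z4: Z = R = 1000 Ω
  Z5: Z = 1/(jωC) = -j/(ω·C) = 0 - j0.08038 Ω
Step 3 — Bridge requires nodal analysis (the Z5 bridge couples midpoints C and D, so the two paths cannot be reduced to a simple series/parallel combination). Setting node B to ground and injecting 1 A at node A, the 3-node admittance system at A, C, D solves to V_A = Z_AB = 15.53 + j122 Ω = 123∠82.7° Ω.
Step 4 — Source phasor: V = 54.2∠180.0° V = -54.2 V.
Step 5 — Current: I = V / Z = -0.0556 + j0.437 A = 0.4406∠97.3° A.
Step 6 — Complex power: S = V·I* = 3.014 + j23.69 VA.
Step 7 — Real power: P = Re(S) = 3.014 W.
Step 8 — Reactive power: Q = Im(S) = 23.69 VAR.
Step 9 — Apparent power: |S| = 23.88 VA.
Step 10 — Power factor: PF = P/|S| = 0.1262 (lagging).

(a) P = 3.014 W  (b) Q = 23.69 VAR  (c) S = 23.88 VA  (d) PF = 0.1262 (lagging)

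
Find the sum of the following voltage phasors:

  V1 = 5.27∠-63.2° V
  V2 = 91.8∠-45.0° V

Step 1 — Convert each phasor to rectangular form:
  V1 = 5.27·(cos(-63.2°) + j·sin(-63.2°)) = 2.376 - j4.704 V
  V2 = 91.8·(cos(-45.0°) + j·sin(-45.0°)) = 64.91 - j64.91 V
Step 2 — Sum components: V_total = 67.29 - j69.62 V.
Step 3 — Convert to polar: |V_total| = 96.82 V, ∠V_total = -46.0°.

V_total = 96.82∠-46.0° V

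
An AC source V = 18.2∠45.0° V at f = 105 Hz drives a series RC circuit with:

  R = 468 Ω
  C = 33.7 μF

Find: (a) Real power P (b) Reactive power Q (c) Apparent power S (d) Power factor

Step 1 — Angular frequency: ω = 2π·f = 2π·105 = 659.7 rad/s.
Step 2 — Component impedances:
  R: Z = R = 468 Ω
  C: Z = 1/(jωC) = -j/(ω·C) = 0 - j44.98 Ω
Step 3 — Series combination: Z_total = R + C = 468 - j44.98 Ω = 470.2∠-5.5° Ω.
Step 4 — Source phasor: V = 18.2∠45.0° V = 12.87 + j12.87 V.
Step 5 — Current: I = V / Z = 0.02463 + j0.02987 A = 0.03871∠50.5° A.
Step 6 — Complex power: S = V·I* = 0.7013 - j0.0674 VA.
Step 7 — Real power: P = Re(S) = 0.7013 W.
Step 8 — Reactive power: Q = Im(S) = -0.0674 VAR.
Step 9 — Apparent power: |S| = 0.7045 VA.
Step 10 — Power factor: PF = P/|S| = 0.9954 (leading).

(a) P = 0.7013 W  (b) Q = -0.0674 VAR  (c) S = 0.7045 VA  (d) PF = 0.9954 (leading)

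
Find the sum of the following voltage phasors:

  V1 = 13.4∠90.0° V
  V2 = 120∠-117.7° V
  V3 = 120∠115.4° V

Step 1 — Convert each phasor to rectangular form:
  V1 = 13.4·(cos(90.0°) + j·sin(90.0°)) = 0 + j13.4 V
  V2 = 120·(cos(-117.7°) + j·sin(-117.7°)) = -55.78 - j106.2 V
  V3 = 120·(cos(115.4°) + j·sin(115.4°)) = -51.47 + j108.4 V
Step 2 — Sum components: V_total = -107.3 + j15.55 V.
Step 3 — Convert to polar: |V_total| = 108.4 V, ∠V_total = 171.7°.

V_total = 108.4∠171.7° V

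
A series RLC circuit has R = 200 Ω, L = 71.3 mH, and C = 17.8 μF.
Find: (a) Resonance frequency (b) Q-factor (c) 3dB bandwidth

Step 1 — Resonance condition Im(Z)=0 gives ω₀ = 1/√(LC).
Step 2 — ω₀ = 1/√(0.0713·1.78e-05) = 887.7 rad/s.
Step 3 — f₀ = ω₀/(2π) = 141.3 Hz.
Step 4 — Series Q: Q = ω₀L/R = 887.7·0.0713/200 = 0.3164.
Step 5 — 3dB bandwidth: Δω = ω₀/Q = 2805 rad/s; BW = Δω/(2π) = 446.4 Hz.

(a) f₀ = 141.3 Hz  (b) Q = 0.3164  (c) BW = 446.4 Hz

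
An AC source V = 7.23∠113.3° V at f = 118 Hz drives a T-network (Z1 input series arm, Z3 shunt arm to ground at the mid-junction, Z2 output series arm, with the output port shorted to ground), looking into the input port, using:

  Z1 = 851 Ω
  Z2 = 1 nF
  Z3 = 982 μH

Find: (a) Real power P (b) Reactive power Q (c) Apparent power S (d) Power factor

Step 1 — Angular frequency: ω = 2π·f = 2π·118 = 741.4 rad/s.
Step 2 — Component impedances:
  Z1: Z = R = 851 Ω
  Z2: Z = 1/(jωC) = -j/(ω·C) = 0 - j1.349e+06 Ω
  Z3: Z = jωL = j·741.4·0.000982 = 0 + j0.7281 Ω
Step 3 — With the output port shorted to ground, the output series arm Z2 runs from the junction to ground; the shunt arm Z3 also runs from the junction to ground. They appear in parallel: Z3 || Z2 = 0 + j0.7281 Ω.
Step 4 — Series with input arm Z1: Z_in = Z1 + (Z3 || Z2) = 851 + j0.7281 Ω = 851∠0.0° Ω.
Step 5 — Source phasor: V = 7.23∠113.3° V = -2.86 + j6.64 V.
Step 6 — Current: I = V / Z = -0.003354 + j0.007806 A = 0.008496∠113.3° A.
Step 7 — Complex power: S = V·I* = 0.06143 + j5.255e-05 VA.
Step 8 — Real power: P = Re(S) = 0.06143 W.
Step 9 — Reactive power: Q = Im(S) = 5.255e-05 VAR.
Step 10 — Apparent power: |S| = 0.06143 VA.
Step 11 — Power factor: PF = P/|S| = 1 (lagging).

(a) P = 0.06143 W  (b) Q = 5.255e-05 VAR  (c) S = 0.06143 VA  (d) PF = 1 (lagging)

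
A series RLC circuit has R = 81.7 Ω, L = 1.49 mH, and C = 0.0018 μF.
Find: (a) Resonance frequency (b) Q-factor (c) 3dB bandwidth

Step 1 — Resonance: ω₀ = 1/√(LC) = 1/√(0.00149·1.8e-09) = 6.106e+05 rad/s.
Step 2 — f₀ = ω₀/(2π) = 9.718e+04 Hz.
Step 3 — Series Q: Q = ω₀L/R = 6.106e+05·0.00149/81.7 = 11.14.
Step 4 — Bandwidth: Δω = ω₀/Q = 5.483e+04 rad/s; BW = Δω/(2π) = 8727 Hz.

(a) f₀ = 9.718e+04 Hz  (b) Q = 11.14  (c) BW = 8727 Hz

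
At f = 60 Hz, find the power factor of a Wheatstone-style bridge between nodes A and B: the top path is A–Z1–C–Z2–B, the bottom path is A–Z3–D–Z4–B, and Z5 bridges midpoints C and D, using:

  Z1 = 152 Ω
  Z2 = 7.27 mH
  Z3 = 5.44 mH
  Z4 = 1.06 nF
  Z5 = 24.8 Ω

Step 1 — Angular frequency: ω = 2π·f = 2π·60 = 377 rad/s.
Step 2 — Component impedances:
  Z1: Z = R = 152 Ω
  Z2: Z = jωL = j·377·0.00727 = 0 + j2.741 Ω
  Z3: Z = jωL = j·377·0.00544 = 0 + j2.051 Ω
  Z4: Z = 1/(jωC) = -j/(ω·C) = 0 - j2.502e+06 Ω
  Z5: Z = R = 24.8 Ω
Step 3 — Bridge requires nodal analysis (the Z5 bridge couples midpoints C and D, so the two paths cannot be reduced to a simple series/parallel combination). Setting node B to ground and injecting 1 A at node A, the 3-node admittance system at A, C, D solves to V_A = Z_AB = 21.34 + j4.256 Ω = 21.76∠11.3° Ω.
Step 4 — Power factor: PF = cos(φ) = Re(Z)/|Z| = 21.34/21.76 = 0.9807.
Step 5 — Type: Im(Z) = 4.256 ⇒ lagging (phase φ = 11.3°).

PF = 0.9807 (lagging, φ = 11.3°)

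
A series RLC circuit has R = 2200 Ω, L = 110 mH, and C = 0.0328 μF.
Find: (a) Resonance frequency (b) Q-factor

Step 1 — Resonance condition Im(Z)=0 gives ω₀ = 1/√(LC).
Step 2 — ω₀ = 1/√(0.11·3.28e-08) = 1.665e+04 rad/s.
Step 3 — f₀ = ω₀/(2π) = 2650 Hz.
Step 4 — Series Q: Q = ω₀L/R = 1.665e+04·0.11/2200 = 0.8324.

(a) f₀ = 2650 Hz  (b) Q = 0.8324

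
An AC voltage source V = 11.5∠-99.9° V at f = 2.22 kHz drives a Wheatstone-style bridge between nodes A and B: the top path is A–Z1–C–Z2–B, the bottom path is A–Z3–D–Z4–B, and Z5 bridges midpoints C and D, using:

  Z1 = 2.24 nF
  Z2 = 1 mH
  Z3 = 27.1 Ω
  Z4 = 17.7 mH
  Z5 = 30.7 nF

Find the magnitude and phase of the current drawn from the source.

Step 1 — Angular frequency: ω = 2π·f = 2π·2220 = 1.395e+04 rad/s.
Step 2 — Component impedances:
  Z1: Z = 1/(jωC) = -j/(ω·C) = 0 - j3.201e+04 Ω
  Z2: Z = jωL = j·1.395e+04·0.001 = 0 + j13.95 Ω
  Z3: Z = R = 27.1 Ω
  Z4: Z = jωL = j·1.395e+04·0.0177 = 0 + j246.9 Ω
  Z5: Z = 1/(jωC) = -j/(ω·C) = 0 - j2335 Ω
Step 3 — Bridge requires nodal analysis (the Z5 bridge couples midpoints C and D, so the two paths cannot be reduced to a simple series/parallel combination). Setting node B to ground and injecting 1 A at node A, the 3-node admittance system at A, C, D solves to V_A = Z_AB = 27.58 + j278.7 Ω = 280∠84.3° Ω.
Step 4 — Source phasor: V = 11.5∠-99.9° V = -1.977 - j11.33 V.
Step 5 — Ohm's law: I = V / Z_total = (-1.977 - j11.33) / (27.58 + j278.7) = -0.04095 + j0.003042 A.
Step 6 — Convert to polar: |I| = 0.04106 A, ∠I = 175.8°.

I = 0.04106∠175.8° A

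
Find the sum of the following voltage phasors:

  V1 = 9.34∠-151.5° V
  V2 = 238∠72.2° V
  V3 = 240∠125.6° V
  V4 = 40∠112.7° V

Step 1 — Convert each phasor to rectangular form:
  V1 = 9.34·(cos(-151.5°) + j·sin(-151.5°)) = -8.208 - j4.457 V
  V2 = 238·(cos(72.2°) + j·sin(72.2°)) = 72.76 + j226.6 V
  V3 = 240·(cos(125.6°) + j·sin(125.6°)) = -139.7 + j195.1 V
  V4 = 40·(cos(112.7°) + j·sin(112.7°)) = -15.44 + j36.9 V
Step 2 — Sum components: V_total = -90.6 + j454.2 V.
Step 3 — Convert to polar: |V_total| = 463.1 V, ∠V_total = 101.3°.

V_total = 463.1∠101.3° V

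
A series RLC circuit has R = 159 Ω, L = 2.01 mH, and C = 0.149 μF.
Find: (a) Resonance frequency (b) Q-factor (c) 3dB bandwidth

Step 1 — Resonance: ω₀ = 1/√(LC) = 1/√(0.00201·1.49e-07) = 5.778e+04 rad/s.
Step 2 — f₀ = ω₀/(2π) = 9197 Hz.
Step 3 — Series Q: Q = ω₀L/R = 5.778e+04·0.00201/159 = 0.7305.
Step 4 — Bandwidth: Δω = ω₀/Q = 7.91e+04 rad/s; BW = Δω/(2π) = 1.259e+04 Hz.

(a) f₀ = 9197 Hz  (b) Q = 0.7305  (c) BW = 1.259e+04 Hz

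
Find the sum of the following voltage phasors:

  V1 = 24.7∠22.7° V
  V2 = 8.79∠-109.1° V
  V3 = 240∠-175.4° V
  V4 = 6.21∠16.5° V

Step 1 — Convert each phasor to rectangular form:
  V1 = 24.7·(cos(22.7°) + j·sin(22.7°)) = 22.79 + j9.532 V
  V2 = 8.79·(cos(-109.1°) + j·sin(-109.1°)) = -2.876 - j8.306 V
  V3 = 240·(cos(-175.4°) + j·sin(-175.4°)) = -239.2 - j19.25 V
  V4 = 6.21·(cos(16.5°) + j·sin(16.5°)) = 5.954 + j1.764 V
Step 2 — Sum components: V_total = -213.4 - j16.26 V.
Step 3 — Convert to polar: |V_total| = 214 V, ∠V_total = -175.6°.

V_total = 214∠-175.6° V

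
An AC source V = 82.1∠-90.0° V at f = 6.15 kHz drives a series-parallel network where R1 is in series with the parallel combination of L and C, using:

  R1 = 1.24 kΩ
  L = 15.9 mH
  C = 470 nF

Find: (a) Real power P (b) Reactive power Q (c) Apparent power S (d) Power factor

Step 1 — Angular frequency: ω = 2π·f = 2π·6150 = 3.864e+04 rad/s.
Step 2 — Component impedances:
  R1: Z = R = 1240 Ω
  L: Z = jωL = j·3.864e+04·0.0159 = 0 + j614.4 Ω
  C: Z = 1/(jωC) = -j/(ω·C) = 0 - j55.06 Ω
Step 3 — Parallel branch: L || C = 1/(1/L + 1/C) = 0 - j60.48 Ω.
Step 4 — Series with R1: Z_total = R1 + (L || C) = 1240 - j60.48 Ω = 1241∠-2.8° Ω.
Step 5 — Source phasor: V = 82.1∠-90.0° V = 0 - j82.1 V.
Step 6 — Current: I = V / Z = 0.003222 - j0.06605 A = 0.06613∠-87.2° A.
Step 7 — Complex power: S = V·I* = 5.423 - j0.2645 VA.
Step 8 — Real power: P = Re(S) = 5.423 W.
Step 9 — Reactive power: Q = Im(S) = -0.2645 VAR.
Step 10 — Apparent power: |S| = 5.429 VA.
Step 11 — Power factor: PF = P/|S| = 0.9988 (leading).

(a) P = 5.423 W  (b) Q = -0.2645 VAR  (c) S = 5.429 VA  (d) PF = 0.9988 (leading)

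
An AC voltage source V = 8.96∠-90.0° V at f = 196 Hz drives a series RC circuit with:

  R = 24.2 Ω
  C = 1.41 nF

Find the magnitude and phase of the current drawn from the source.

Step 1 — Angular frequency: ω = 2π·f = 2π·196 = 1232 rad/s.
Step 2 — Component impedances:
  R: Z = R = 24.2 Ω
  C: Z = 1/(jωC) = -j/(ω·C) = 0 - j5.759e+05 Ω
Step 3 — Series combination: Z_total = R + C = 24.2 - j5.759e+05 Ω = 5.759e+05∠-90.0° Ω.
Step 4 — Source phasor: V = 8.96∠-90.0° V = 0 - j8.96 V.
Step 5 — Ohm's law: I = V / Z_total = (0 - j8.96) / (24.2 - j5.759e+05) = 1.556e-05 - j6.538e-10 A.
Step 6 — Convert to polar: |I| = 1.556e-05 A, ∠I = -0.0°.

I = 1.556e-05∠-0.0° A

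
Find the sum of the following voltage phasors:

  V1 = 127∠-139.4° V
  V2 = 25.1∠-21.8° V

Step 1 — Convert each phasor to rectangular form:
  V1 = 127·(cos(-139.4°) + j·sin(-139.4°)) = -96.43 - j82.65 V
  V2 = 25.1·(cos(-21.8°) + j·sin(-21.8°)) = 23.3 - j9.321 V
Step 2 — Sum components: V_total = -73.12 - j91.97 V.
Step 3 — Convert to polar: |V_total| = 117.5 V, ∠V_total = -128.5°.

V_total = 117.5∠-128.5° V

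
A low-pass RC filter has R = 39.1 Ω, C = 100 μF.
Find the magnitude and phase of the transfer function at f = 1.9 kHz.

Step 1 — Angular frequency: ω = 2π·1900 = 1.194e+04 rad/s.
Step 2 — Transfer function: H(jω) = 1/(1 + jωRC).
Step 3 — Denominator: 1 + jωRC = 1 + j·1.194e+04·39.1·0.0001 = 1 + j46.68.
Step 4 — H = 0.0004588 - j0.02141.
Step 5 — Magnitude: |H| = 0.02142 (-33.4 dB); phase: φ = -88.8°.

|H| = 0.02142 (-33.4 dB), φ = -88.8°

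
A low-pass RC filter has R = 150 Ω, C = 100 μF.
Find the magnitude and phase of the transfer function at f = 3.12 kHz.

Step 1 — Angular frequency: ω = 2π·3120 = 1.96e+04 rad/s.
Step 2 — Transfer function: H(jω) = 1/(1 + jωRC).
Step 3 — Denominator: 1 + jωRC = 1 + j·1.96e+04·150·0.0001 = 1 + j294.1.
Step 4 — H = 1.156e-05 - j0.003401.
Step 5 — Magnitude: |H| = 0.003401 (-49.4 dB); phase: φ = -89.8°.

|H| = 0.003401 (-49.4 dB), φ = -89.8°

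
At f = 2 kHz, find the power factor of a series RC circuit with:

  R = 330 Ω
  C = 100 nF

Step 1 — Angular frequency: ω = 2π·f = 2π·2000 = 1.257e+04 rad/s.
Step 2 — Component impedances:
  R: Z = R = 330 Ω
  C: Z = 1/(jωC) = -j/(ω·C) = 0 - j795.8 Ω
Step 3 — Series combination: Z_total = R + C = 330 - j795.8 Ω = 861.5∠-67.5° Ω.
Step 4 — Power factor: PF = cos(φ) = Re(Z)/|Z| = 330/861.5 = 0.3831.
Step 5 — Type: Im(Z) = -795.8 ⇒ leading (phase φ = -67.5°).

PF = 0.3831 (leading, φ = -67.5°)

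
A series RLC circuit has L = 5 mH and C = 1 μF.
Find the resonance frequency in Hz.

Step 1 — Resonance condition Im(Z)=0 gives ω₀ = 1/√(LC).
Step 2 — ω₀ = 1/√(0.005·1e-06) = 1.414e+04 rad/s.
Step 3 — f₀ = ω₀/(2π) = 2251 Hz.

f₀ = 2251 Hz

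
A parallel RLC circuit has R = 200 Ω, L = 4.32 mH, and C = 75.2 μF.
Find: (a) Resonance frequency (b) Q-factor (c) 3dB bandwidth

Step 1 — Resonance: ω₀ = 1/√(LC) = 1/√(0.00432·7.52e-05) = 1754 rad/s.
Step 2 — f₀ = ω₀/(2π) = 279.2 Hz.
Step 3 — Parallel Q: Q = R/(ω₀L) = 200/(1754·0.00432) = 26.39.
Step 4 — Bandwidth: Δω = ω₀/Q = 66.49 rad/s; BW = Δω/(2π) = 10.58 Hz.

(a) f₀ = 279.2 Hz  (b) Q = 26.39  (c) BW = 10.58 Hz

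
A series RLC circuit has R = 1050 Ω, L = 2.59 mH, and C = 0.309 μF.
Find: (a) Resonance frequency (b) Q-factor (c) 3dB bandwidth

Step 1 — Resonance condition Im(Z)=0 gives ω₀ = 1/√(LC).
Step 2 — ω₀ = 1/√(0.00259·3.09e-07) = 3.535e+04 rad/s.
Step 3 — f₀ = ω₀/(2π) = 5626 Hz.
Step 4 — Series Q: Q = ω₀L/R = 3.535e+04·0.00259/1050 = 0.08719.
Step 5 — 3dB bandwidth: Δω = ω₀/Q = 4.054e+05 rad/s; BW = Δω/(2π) = 6.452e+04 Hz.

(a) f₀ = 5626 Hz  (b) Q = 0.08719  (c) BW = 6.452e+04 Hz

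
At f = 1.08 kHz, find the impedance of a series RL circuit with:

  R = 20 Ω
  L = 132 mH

Step 1 — Angular frequency: ω = 2π·f = 2π·1080 = 6786 rad/s.
Step 2 — Component impedances:
  R: Z = R = 20 Ω
  L: Z = jωL = j·6786·0.132 = 0 + j895.7 Ω
Step 3 — Series combination: Z_total = R + L = 20 + j895.7 Ω = 896∠88.7° Ω.

Z = 20 + j895.7 Ω = 896∠88.7° Ω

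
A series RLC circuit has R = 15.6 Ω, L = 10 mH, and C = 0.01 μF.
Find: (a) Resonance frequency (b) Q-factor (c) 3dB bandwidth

Step 1 — Resonance condition Im(Z)=0 gives ω₀ = 1/√(LC).
Step 2 — ω₀ = 1/√(0.01·1e-08) = 1e+05 rad/s.
Step 3 — f₀ = ω₀/(2π) = 1.592e+04 Hz.
Step 4 — Series Q: Q = ω₀L/R = 1e+05·0.01/15.6 = 64.1.
Step 5 — 3dB bandwidth: Δω = ω₀/Q = 1560 rad/s; BW = Δω/(2π) = 248.3 Hz.

(a) f₀ = 1.592e+04 Hz  (b) Q = 64.1  (c) BW = 248.3 Hz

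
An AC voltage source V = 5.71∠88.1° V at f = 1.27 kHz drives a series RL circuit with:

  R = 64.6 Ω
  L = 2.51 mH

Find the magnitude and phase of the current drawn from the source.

Step 1 — Angular frequency: ω = 2π·f = 2π·1270 = 7980 rad/s.
Step 2 — Component impedances:
  R: Z = R = 64.6 Ω
  L: Z = jωL = j·7980·0.00251 = 0 + j20.03 Ω
Step 3 — Series combination: Z_total = R + L = 64.6 + j20.03 Ω = 67.63∠17.2° Ω.
Step 4 — Source phasor: V = 5.71∠88.1° V = 0.1893 + j5.707 V.
Step 5 — Ohm's law: I = V / Z_total = (0.1893 + j5.707) / (64.6 + j20.03) = 0.02766 + j0.07977 A.
Step 6 — Convert to polar: |I| = 0.08443 A, ∠I = 70.9°.

I = 0.08443∠70.9° A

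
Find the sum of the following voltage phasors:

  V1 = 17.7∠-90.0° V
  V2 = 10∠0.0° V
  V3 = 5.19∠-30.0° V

Step 1 — Convert each phasor to rectangular form:
  V1 = 17.7·(cos(-90.0°) + j·sin(-90.0°)) = 0 - j17.7 V
  V2 = 10·(cos(0.0°) + j·sin(0.0°)) = 10 V
  V3 = 5.19·(cos(-30.0°) + j·sin(-30.0°)) = 4.495 - j2.595 V
Step 2 — Sum components: V_total = 14.49 - j20.29 V.
Step 3 — Convert to polar: |V_total| = 24.94 V, ∠V_total = -54.5°.

V_total = 24.94∠-54.5° V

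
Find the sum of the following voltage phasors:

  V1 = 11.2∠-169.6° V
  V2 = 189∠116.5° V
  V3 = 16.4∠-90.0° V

Step 1 — Convert each phasor to rectangular form:
  V1 = 11.2·(cos(-169.6°) + j·sin(-169.6°)) = -11.02 - j2.022 V
  V2 = 189·(cos(116.5°) + j·sin(116.5°)) = -84.33 + j169.1 V
  V3 = 16.4·(cos(-90.0°) + j·sin(-90.0°)) = 0 - j16.4 V
Step 2 — Sum components: V_total = -95.35 + j150.7 V.
Step 3 — Convert to polar: |V_total| = 178.3 V, ∠V_total = 122.3°.

V_total = 178.3∠122.3° V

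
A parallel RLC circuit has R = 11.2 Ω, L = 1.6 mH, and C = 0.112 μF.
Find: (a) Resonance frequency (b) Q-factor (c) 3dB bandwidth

Step 1 — Resonance: ω₀ = 1/√(LC) = 1/√(0.0016·1.12e-07) = 7.47e+04 rad/s.
Step 2 — f₀ = ω₀/(2π) = 1.189e+04 Hz.
Step 3 — Parallel Q: Q = R/(ω₀L) = 11.2/(7.47e+04·0.0016) = 0.09371.
Step 4 — Bandwidth: Δω = ω₀/Q = 7.972e+05 rad/s; BW = Δω/(2π) = 1.269e+05 Hz.

(a) f₀ = 1.189e+04 Hz  (b) Q = 0.09371  (c) BW = 1.269e+05 Hz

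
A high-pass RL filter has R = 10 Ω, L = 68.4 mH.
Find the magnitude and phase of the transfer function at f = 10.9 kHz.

Step 1 — Angular frequency: ω = 2π·1.09e+04 = 6.849e+04 rad/s.
Step 2 — Transfer function: H(jω) = jωL/(R + jωL).
Step 3 — Numerator jωL = j·4684; denominator R + jωL = 10 + j4684.
Step 4 — H = 1 + j0.002135.
Step 5 — Magnitude: |H| = 1 (-0.0 dB); phase: φ = 0.1°.

|H| = 1 (-0.0 dB), φ = 0.1°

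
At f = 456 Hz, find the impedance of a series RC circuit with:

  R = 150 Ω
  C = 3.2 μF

Step 1 — Angular frequency: ω = 2π·f = 2π·456 = 2865 rad/s.
Step 2 — Component impedances:
  R: Z = R = 150 Ω
  C: Z = 1/(jωC) = -j/(ω·C) = 0 - j109.1 Ω
Step 3 — Series combination: Z_total = R + C = 150 - j109.1 Ω = 185.5∠-36.0° Ω.

Z = 150 - j109.1 Ω = 185.5∠-36.0° Ω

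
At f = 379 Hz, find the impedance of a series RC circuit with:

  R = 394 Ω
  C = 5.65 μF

Step 1 — Angular frequency: ω = 2π·f = 2π·379 = 2381 rad/s.
Step 2 — Component impedances:
  R: Z = R = 394 Ω
  C: Z = 1/(jωC) = -j/(ω·C) = 0 - j74.32 Ω
Step 3 — Series combination: Z_total = R + C = 394 - j74.32 Ω = 400.9∠-10.7° Ω.

Z = 394 - j74.32 Ω = 400.9∠-10.7° Ω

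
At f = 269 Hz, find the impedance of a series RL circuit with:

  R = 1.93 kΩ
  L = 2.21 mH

Step 1 — Angular frequency: ω = 2π·f = 2π·269 = 1690 rad/s.
Step 2 — Component impedances:
  R: Z = R = 1930 Ω
  L: Z = jωL = j·1690·0.00221 = 0 + j3.735 Ω
Step 3 — Series combination: Z_total = R + L = 1930 + j3.735 Ω = 1930∠0.1° Ω.

Z = 1930 + j3.735 Ω = 1930∠0.1° Ω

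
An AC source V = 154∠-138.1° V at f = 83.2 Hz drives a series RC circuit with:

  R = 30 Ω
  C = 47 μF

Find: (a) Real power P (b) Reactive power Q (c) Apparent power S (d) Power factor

Step 1 — Angular frequency: ω = 2π·f = 2π·83.2 = 522.8 rad/s.
Step 2 — Component impedances:
  R: Z = R = 30 Ω
  C: Z = 1/(jωC) = -j/(ω·C) = 0 - j40.7 Ω
Step 3 — Series combination: Z_total = R + C = 30 - j40.7 Ω = 50.56∠-53.6° Ω.
Step 4 — Source phasor: V = 154∠-138.1° V = -114.6 - j102.8 V.
Step 5 — Current: I = V / Z = 0.2923 - j3.032 A = 3.046∠-84.5° A.
Step 6 — Complex power: S = V·I* = 278.3 - j377.6 VA.
Step 7 — Real power: P = Re(S) = 278.3 W.
Step 8 — Reactive power: Q = Im(S) = -377.6 VAR.
Step 9 — Apparent power: |S| = 469 VA.
Step 10 — Power factor: PF = P/|S| = 0.5933 (leading).

(a) P = 278.3 W  (b) Q = -377.6 VAR  (c) S = 469 VA  (d) PF = 0.5933 (leading)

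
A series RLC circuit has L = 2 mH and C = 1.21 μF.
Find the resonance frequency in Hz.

Step 1 — Resonance condition Im(Z)=0 gives ω₀ = 1/√(LC).
Step 2 — ω₀ = 1/√(0.002·1.21e-06) = 2.033e+04 rad/s.
Step 3 — f₀ = ω₀/(2π) = 3235 Hz.

f₀ = 3235 Hz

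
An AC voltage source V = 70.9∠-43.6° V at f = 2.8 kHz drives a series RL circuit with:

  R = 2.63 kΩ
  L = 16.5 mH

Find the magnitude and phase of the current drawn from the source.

Step 1 — Angular frequency: ω = 2π·f = 2π·2800 = 1.759e+04 rad/s.
Step 2 — Component impedances:
  R: Z = R = 2630 Ω
  L: Z = jωL = j·1.759e+04·0.0165 = 0 + j290.3 Ω
Step 3 — Series combination: Z_total = R + L = 2630 + j290.3 Ω = 2646∠6.3° Ω.
Step 4 — Source phasor: V = 70.9∠-43.6° V = 51.34 - j48.89 V.
Step 5 — Ohm's law: I = V / Z_total = (51.34 - j48.89) / (2630 + j290.3) = 0.01726 - j0.0205 A.
Step 6 — Convert to polar: |I| = 0.0268 A, ∠I = -49.9°.

I = 0.0268∠-49.9° A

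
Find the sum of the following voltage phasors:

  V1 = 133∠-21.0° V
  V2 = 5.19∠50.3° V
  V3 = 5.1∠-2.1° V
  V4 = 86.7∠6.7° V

Step 1 — Convert each phasor to rectangular form:
  V1 = 133·(cos(-21.0°) + j·sin(-21.0°)) = 124.2 - j47.66 V
  V2 = 5.19·(cos(50.3°) + j·sin(50.3°)) = 3.315 + j3.993 V
  V3 = 5.1·(cos(-2.1°) + j·sin(-2.1°)) = 5.097 - j0.1869 V
  V4 = 86.7·(cos(6.7°) + j·sin(6.7°)) = 86.11 + j10.12 V
Step 2 — Sum components: V_total = 218.7 - j33.74 V.
Step 3 — Convert to polar: |V_total| = 221.3 V, ∠V_total = -8.8°.

V_total = 221.3∠-8.8° V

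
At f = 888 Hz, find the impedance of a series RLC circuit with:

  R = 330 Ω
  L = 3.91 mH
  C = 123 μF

Step 1 — Angular frequency: ω = 2π·f = 2π·888 = 5579 rad/s.
Step 2 — Component impedances:
  R: Z = R = 330 Ω
  L: Z = jωL = j·5579·0.00391 = 0 + j21.82 Ω
  C: Z = 1/(jωC) = -j/(ω·C) = 0 - j1.457 Ω
Step 3 — Series combination: Z_total = R + L + C = 330 + j20.36 Ω = 330.6∠3.5° Ω.

Z = 330 + j20.36 Ω = 330.6∠3.5° Ω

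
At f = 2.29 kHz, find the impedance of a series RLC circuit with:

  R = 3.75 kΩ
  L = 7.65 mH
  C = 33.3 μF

Step 1 — Angular frequency: ω = 2π·f = 2π·2290 = 1.439e+04 rad/s.
Step 2 — Component impedances:
  R: Z = R = 3750 Ω
  L: Z = jωL = j·1.439e+04·0.00765 = 0 + j110.1 Ω
  C: Z = 1/(jωC) = -j/(ω·C) = 0 - j2.087 Ω
Step 3 — Series combination: Z_total = R + L + C = 3750 + j108 Ω = 3752∠1.6° Ω.

Z = 3750 + j108 Ω = 3752∠1.6° Ω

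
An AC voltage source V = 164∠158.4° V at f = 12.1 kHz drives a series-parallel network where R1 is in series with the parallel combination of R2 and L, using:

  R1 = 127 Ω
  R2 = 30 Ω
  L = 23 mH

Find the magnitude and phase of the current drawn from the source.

Step 1 — Angular frequency: ω = 2π·f = 2π·1.21e+04 = 7.603e+04 rad/s.
Step 2 — Component impedances:
  R1: Z = R = 127 Ω
  R2: Z = R = 30 Ω
  L: Z = jωL = j·7.603e+04·0.023 = 0 + j1749 Ω
Step 3 — Parallel branch: R2 || L = 1/(1/R2 + 1/L) = 29.99 + j0.5145 Ω.
Step 4 — Series with R1: Z_total = R1 + (R2 || L) = 157 + j0.5145 Ω = 157∠0.2° Ω.
Step 5 — Source phasor: V = 164∠158.4° V = -152.5 + j60.37 V.
Step 6 — Ohm's law: I = V / Z_total = (-152.5 + j60.37) / (157 + j0.5145) = -0.97 + j0.3877 A.
Step 7 — Convert to polar: |I| = 1.045 A, ∠I = 158.2°.

I = 1.045∠158.2° A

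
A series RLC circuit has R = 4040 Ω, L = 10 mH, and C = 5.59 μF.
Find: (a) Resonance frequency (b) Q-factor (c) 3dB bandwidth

Step 1 — Resonance: ω₀ = 1/√(LC) = 1/√(0.01·5.59e-06) = 4230 rad/s.
Step 2 — f₀ = ω₀/(2π) = 673.2 Hz.
Step 3 — Series Q: Q = ω₀L/R = 4230·0.01/4040 = 0.01047.
Step 4 — Bandwidth: Δω = ω₀/Q = 4.04e+05 rad/s; BW = Δω/(2π) = 6.43e+04 Hz.

(a) f₀ = 673.2 Hz  (b) Q = 0.01047  (c) BW = 6.43e+04 Hz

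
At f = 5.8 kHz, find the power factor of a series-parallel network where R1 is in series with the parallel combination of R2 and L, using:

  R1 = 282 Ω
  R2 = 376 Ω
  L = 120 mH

Step 1 — Angular frequency: ω = 2π·f = 2π·5800 = 3.644e+04 rad/s.
Step 2 — Component impedances:
  R1: Z = R = 282 Ω
  R2: Z = R = 376 Ω
  L: Z = jωL = j·3.644e+04·0.12 = 0 + j4373 Ω
Step 3 — Parallel branch: R2 || L = 1/(1/R2 + 1/L) = 373.2 + j32.09 Ω.
Step 4 — Series with R1: Z_total = R1 + (R2 || L) = 655.2 + j32.09 Ω = 656∠2.8° Ω.
Step 5 — Power factor: PF = cos(φ) = Re(Z)/|Z| = 655.2/656 = 0.9988.
Step 6 — Type: Im(Z) = 32.09 ⇒ lagging (phase φ = 2.8°).

PF = 0.9988 (lagging, φ = 2.8°)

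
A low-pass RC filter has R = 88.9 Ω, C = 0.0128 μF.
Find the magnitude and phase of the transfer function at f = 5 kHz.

Step 1 — Angular frequency: ω = 2π·5000 = 3.142e+04 rad/s.
Step 2 — Transfer function: H(jω) = 1/(1 + jωRC).
Step 3 — Denominator: 1 + jωRC = 1 + j·3.142e+04·88.9·1.28e-08 = 1 + j0.03575.
Step 4 — H = 0.9987 - j0.0357.
Step 5 — Magnitude: |H| = 0.9994 (-0.0 dB); phase: φ = -2.0°.

|H| = 0.9994 (-0.0 dB), φ = -2.0°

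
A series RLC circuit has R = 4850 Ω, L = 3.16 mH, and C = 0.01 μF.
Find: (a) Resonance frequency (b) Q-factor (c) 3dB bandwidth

Step 1 — Resonance condition Im(Z)=0 gives ω₀ = 1/√(LC).
Step 2 — ω₀ = 1/√(0.00316·1e-08) = 1.779e+05 rad/s.
Step 3 — f₀ = ω₀/(2π) = 2.831e+04 Hz.
Step 4 — Series Q: Q = ω₀L/R = 1.779e+05·0.00316/4850 = 0.1159.
Step 5 — 3dB bandwidth: Δω = ω₀/Q = 1.535e+06 rad/s; BW = Δω/(2π) = 2.443e+05 Hz.

(a) f₀ = 2.831e+04 Hz  (b) Q = 0.1159  (c) BW = 2.443e+05 Hz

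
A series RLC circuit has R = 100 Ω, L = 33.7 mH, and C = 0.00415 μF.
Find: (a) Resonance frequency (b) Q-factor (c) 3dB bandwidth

Step 1 — Resonance: ω₀ = 1/√(LC) = 1/√(0.0337·4.15e-09) = 8.456e+04 rad/s.
Step 2 — f₀ = ω₀/(2π) = 1.346e+04 Hz.
Step 3 — Series Q: Q = ω₀L/R = 8.456e+04·0.0337/100 = 28.5.
Step 4 — Bandwidth: Δω = ω₀/Q = 2967 rad/s; BW = Δω/(2π) = 472.3 Hz.

(a) f₀ = 1.346e+04 Hz  (b) Q = 28.5  (c) BW = 472.3 Hz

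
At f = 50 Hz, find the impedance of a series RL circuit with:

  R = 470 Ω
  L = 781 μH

Step 1 — Angular frequency: ω = 2π·f = 2π·50 = 314.2 rad/s.
Step 2 — Component impedances:
  R: Z = R = 470 Ω
  L: Z = jωL = j·314.2·0.000781 = 0 + j0.2454 Ω
Step 3 — Series combination: Z_total = R + L = 470 + j0.2454 Ω = 470∠0.0° Ω.

Z = 470 + j0.2454 Ω = 470∠0.0° Ω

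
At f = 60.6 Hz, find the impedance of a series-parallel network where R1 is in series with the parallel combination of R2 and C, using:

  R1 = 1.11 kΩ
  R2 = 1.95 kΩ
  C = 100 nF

Step 1 — Angular frequency: ω = 2π·f = 2π·60.6 = 380.8 rad/s.
Step 2 — Component impedances:
  R1: Z = R = 1110 Ω
  R2: Z = R = 1950 Ω
  C: Z = 1/(jωC) = -j/(ω·C) = 0 - j2.626e+04 Ω
Step 3 — Parallel branch: R2 || C = 1/(1/R2 + 1/C) = 1939 - j144 Ω.
Step 4 — Series with R1: Z_total = R1 + (R2 || C) = 3049 - j144 Ω = 3053∠-2.7° Ω.

Z = 3049 - j144 Ω = 3053∠-2.7° Ω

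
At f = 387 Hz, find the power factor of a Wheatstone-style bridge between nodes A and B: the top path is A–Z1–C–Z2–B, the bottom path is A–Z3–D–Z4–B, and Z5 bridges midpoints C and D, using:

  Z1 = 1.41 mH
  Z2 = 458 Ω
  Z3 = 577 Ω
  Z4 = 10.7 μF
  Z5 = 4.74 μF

Step 1 — Angular frequency: ω = 2π·f = 2π·387 = 2432 rad/s.
Step 2 — Component impedances:
  Z1: Z = jωL = j·2432·0.00141 = 0 + j3.429 Ω
  Z2: Z = R = 458 Ω
  Z3: Z = R = 577 Ω
  Z4: Z = 1/(jωC) = -j/(ω·C) = 0 - j38.43 Ω
  Z5: Z = 1/(jωC) = -j/(ω·C) = 0 - j86.76 Ω
Step 3 — Bridge requires nodal analysis (the Z5 bridge couples midpoints C and D, so the two paths cannot be reduced to a simple series/parallel combination). Setting node B to ground and injecting 1 A at node A, the 3-node admittance system at A, C, D solves to V_A = Z_AB = 40.19 - j106.2 Ω = 113.5∠-69.3° Ω.
Step 4 — Power factor: PF = cos(φ) = Re(Z)/|Z| = 40.192/113.54 = 0.354.
Step 5 — Type: Im(Z) = -106.2 ⇒ leading (phase φ = -69.3°).

PF = 0.354 (leading, φ = -69.3°)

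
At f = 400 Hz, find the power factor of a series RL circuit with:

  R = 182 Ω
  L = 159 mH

Step 1 — Angular frequency: ω = 2π·f = 2π·400 = 2513 rad/s.
Step 2 — Component impedances:
  R: Z = R = 182 Ω
  L: Z = jωL = j·2513·0.159 = 0 + j399.6 Ω
Step 3 — Series combination: Z_total = R + L = 182 + j399.6 Ω = 439.1∠65.5° Ω.
Step 4 — Power factor: PF = cos(φ) = Re(Z)/|Z| = 182/439.1 = 0.4145.
Step 5 — Type: Im(Z) = 399.6 ⇒ lagging (phase φ = 65.5°).

PF = 0.4145 (lagging, φ = 65.5°)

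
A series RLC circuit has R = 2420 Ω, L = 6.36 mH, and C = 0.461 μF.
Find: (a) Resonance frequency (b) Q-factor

Step 1 — Resonance condition Im(Z)=0 gives ω₀ = 1/√(LC).
Step 2 — ω₀ = 1/√(0.00636·4.61e-07) = 1.847e+04 rad/s.
Step 3 — f₀ = ω₀/(2π) = 2939 Hz.
Step 4 — Series Q: Q = ω₀L/R = 1.847e+04·0.00636/2420 = 0.04854.

(a) f₀ = 2939 Hz  (b) Q = 0.04854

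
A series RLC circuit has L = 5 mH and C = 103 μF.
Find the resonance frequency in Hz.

Step 1 — Resonance condition Im(Z)=0 gives ω₀ = 1/√(LC).
Step 2 — ω₀ = 1/√(0.005·0.000103) = 1393 rad/s.
Step 3 — f₀ = ω₀/(2π) = 221.8 Hz.

f₀ = 221.8 Hz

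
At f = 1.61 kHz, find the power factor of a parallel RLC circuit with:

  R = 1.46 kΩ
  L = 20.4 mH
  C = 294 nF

Step 1 — Angular frequency: ω = 2π·f = 2π·1610 = 1.012e+04 rad/s.
Step 2 — Component impedances:
  R: Z = R = 1460 Ω
  L: Z = jωL = j·1.012e+04·0.0204 = 0 + j206.4 Ω
  C: Z = 1/(jωC) = -j/(ω·C) = 0 - j336.2 Ω
Step 3 — Parallel combination: 1/Z_total = 1/R + 1/L + 1/C; Z_total = 172.4 + j471.2 Ω = 501.7∠69.9° Ω.
Step 4 — Power factor: PF = cos(φ) = Re(Z)/|Z| = 172.42/501.73 = 0.3437.
Step 5 — Type: Im(Z) = 471.2 ⇒ lagging (phase φ = 69.9°).

PF = 0.3437 (lagging, φ = 69.9°)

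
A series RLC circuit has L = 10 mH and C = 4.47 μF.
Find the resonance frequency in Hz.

Step 1 — Resonance condition Im(Z)=0 gives ω₀ = 1/√(LC).
Step 2 — ω₀ = 1/√(0.01·4.47e-06) = 4730 rad/s.
Step 3 — f₀ = ω₀/(2π) = 752.8 Hz.

f₀ = 752.8 Hz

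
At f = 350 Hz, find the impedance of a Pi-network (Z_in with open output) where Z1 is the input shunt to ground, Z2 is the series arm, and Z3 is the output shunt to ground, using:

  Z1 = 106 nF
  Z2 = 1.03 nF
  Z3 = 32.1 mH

Step 1 — Angular frequency: ω = 2π·f = 2π·350 = 2199 rad/s.
Step 2 — Component impedances:
  Z1: Z = 1/(jωC) = -j/(ω·C) = 0 - j4290 Ω
  Z2: Z = 1/(jωC) = -j/(ω·C) = 0 - j4.415e+05 Ω
  Z3: Z = jωL = j·2199·0.0321 = 0 + j70.59 Ω
Step 3 — With open output, the series arm Z2 and the output shunt Z3 appear in series to ground: Z2 + Z3 = 0 - j4.414e+05 Ω.
Step 4 — Parallel with input shunt Z1: Z_in = Z1 || (Z2 + Z3) = 0 - j4249 Ω = 4249∠-90.0° Ω.

Z = 0 - j4249 Ω = 4249∠-90.0° Ω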